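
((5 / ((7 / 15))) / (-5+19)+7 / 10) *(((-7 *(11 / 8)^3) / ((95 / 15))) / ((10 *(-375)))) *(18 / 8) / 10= 4300461 / 17024000000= 0.00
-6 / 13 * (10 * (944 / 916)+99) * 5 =-750930 / 2977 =-252.24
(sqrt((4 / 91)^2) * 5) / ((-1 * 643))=-20 / 58513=-0.00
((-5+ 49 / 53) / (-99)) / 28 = 6 / 4081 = 0.00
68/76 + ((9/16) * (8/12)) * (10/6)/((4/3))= 829/608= 1.36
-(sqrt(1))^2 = -1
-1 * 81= -81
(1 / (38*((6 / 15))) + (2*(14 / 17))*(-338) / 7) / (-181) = 102667 / 233852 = 0.44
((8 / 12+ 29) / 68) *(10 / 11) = 445 / 1122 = 0.40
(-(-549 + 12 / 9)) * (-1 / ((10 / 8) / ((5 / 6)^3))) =-41075 / 162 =-253.55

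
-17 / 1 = -17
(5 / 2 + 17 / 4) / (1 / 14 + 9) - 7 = -1589 / 254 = -6.26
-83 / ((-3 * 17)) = 83 / 51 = 1.63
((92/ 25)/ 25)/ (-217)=-92/ 135625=-0.00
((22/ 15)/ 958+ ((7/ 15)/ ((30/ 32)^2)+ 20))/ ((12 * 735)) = 33193343/ 14258632500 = 0.00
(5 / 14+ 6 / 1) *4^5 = 45568 / 7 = 6509.71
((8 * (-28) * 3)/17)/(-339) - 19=-36275/1921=-18.88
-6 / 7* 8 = -48 / 7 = -6.86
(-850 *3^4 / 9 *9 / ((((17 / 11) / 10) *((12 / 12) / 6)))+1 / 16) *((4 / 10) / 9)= -42767999 / 360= -118800.00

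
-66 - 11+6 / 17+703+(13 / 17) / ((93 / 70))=991174 / 1581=626.93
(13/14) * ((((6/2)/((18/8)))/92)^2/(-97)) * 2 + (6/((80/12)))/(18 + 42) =9695557/646543800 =0.01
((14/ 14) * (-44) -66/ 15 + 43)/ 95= -27/ 475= -0.06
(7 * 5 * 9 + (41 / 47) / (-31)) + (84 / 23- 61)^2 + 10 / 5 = 2779138789 / 770753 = 3605.75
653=653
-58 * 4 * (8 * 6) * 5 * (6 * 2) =-668160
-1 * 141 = -141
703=703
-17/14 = -1.21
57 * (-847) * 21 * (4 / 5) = -4055436 / 5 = -811087.20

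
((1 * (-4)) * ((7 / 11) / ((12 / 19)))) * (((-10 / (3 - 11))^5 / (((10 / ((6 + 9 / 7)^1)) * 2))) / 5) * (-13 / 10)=104975 / 90112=1.16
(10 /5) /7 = 2 /7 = 0.29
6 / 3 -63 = -61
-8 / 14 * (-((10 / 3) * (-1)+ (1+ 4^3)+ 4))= 788 / 21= 37.52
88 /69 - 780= -53732 /69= -778.72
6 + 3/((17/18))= 156/17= 9.18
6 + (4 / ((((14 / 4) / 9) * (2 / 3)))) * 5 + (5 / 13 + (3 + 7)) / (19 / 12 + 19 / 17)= 4361646 / 50141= 86.99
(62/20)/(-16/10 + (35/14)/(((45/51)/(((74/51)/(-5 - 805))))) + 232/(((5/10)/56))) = 22599/189411659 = 0.00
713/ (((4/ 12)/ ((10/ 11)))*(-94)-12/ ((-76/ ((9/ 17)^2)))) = -58726245/ 2835202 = -20.71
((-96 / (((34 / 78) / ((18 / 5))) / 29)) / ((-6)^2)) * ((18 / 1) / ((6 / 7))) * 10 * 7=-15960672 / 17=-938863.06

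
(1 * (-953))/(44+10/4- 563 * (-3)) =-1906/3471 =-0.55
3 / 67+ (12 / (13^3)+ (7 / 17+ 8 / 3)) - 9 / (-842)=19843945037 / 6321019458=3.14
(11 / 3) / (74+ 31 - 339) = -11 / 702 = -0.02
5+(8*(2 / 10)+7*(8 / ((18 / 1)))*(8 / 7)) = 457 / 45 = 10.16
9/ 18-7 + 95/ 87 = -941/ 174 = -5.41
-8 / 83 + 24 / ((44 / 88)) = 47.90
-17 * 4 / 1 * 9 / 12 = -51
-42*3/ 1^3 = -126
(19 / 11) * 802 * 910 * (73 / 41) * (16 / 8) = 2024520680 / 451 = 4488959.38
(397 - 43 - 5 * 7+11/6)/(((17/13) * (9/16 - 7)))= -200200/5253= -38.11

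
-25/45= -5/9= -0.56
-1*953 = -953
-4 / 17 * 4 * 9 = -144 / 17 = -8.47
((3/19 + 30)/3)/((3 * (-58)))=-191/3306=-0.06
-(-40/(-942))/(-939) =0.00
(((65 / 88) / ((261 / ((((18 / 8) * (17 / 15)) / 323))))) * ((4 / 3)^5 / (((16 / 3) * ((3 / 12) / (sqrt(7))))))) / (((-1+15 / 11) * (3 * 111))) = 26 * sqrt(7) / 44586369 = 0.00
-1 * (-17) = 17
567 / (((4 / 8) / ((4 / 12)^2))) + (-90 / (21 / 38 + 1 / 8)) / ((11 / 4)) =88038 / 1133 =77.70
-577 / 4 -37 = -725 / 4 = -181.25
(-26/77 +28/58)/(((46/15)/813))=1975590/51359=38.47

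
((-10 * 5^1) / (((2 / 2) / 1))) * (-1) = 50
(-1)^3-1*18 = -19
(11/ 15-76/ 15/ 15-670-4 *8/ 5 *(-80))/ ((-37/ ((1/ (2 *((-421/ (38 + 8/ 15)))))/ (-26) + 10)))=58233664129/ 1366881750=42.60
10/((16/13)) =65/8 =8.12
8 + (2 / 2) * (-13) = -5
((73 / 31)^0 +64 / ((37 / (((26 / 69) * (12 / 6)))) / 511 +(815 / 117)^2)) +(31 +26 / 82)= 1875902926109 / 55774932569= 33.63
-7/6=-1.17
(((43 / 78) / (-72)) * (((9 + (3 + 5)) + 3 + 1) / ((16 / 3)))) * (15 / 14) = -215 / 6656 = -0.03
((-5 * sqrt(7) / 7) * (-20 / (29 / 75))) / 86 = 3750 * sqrt(7) / 8729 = 1.14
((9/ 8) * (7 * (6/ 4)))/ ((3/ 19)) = 1197/ 16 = 74.81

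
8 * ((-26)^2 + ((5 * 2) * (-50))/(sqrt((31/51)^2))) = -36352/31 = -1172.65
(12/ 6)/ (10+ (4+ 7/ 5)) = 10/ 77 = 0.13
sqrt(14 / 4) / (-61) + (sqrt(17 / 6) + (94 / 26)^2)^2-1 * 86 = 131.66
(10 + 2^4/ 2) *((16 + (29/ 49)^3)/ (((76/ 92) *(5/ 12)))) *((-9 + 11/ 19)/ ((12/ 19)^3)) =-3333039204/ 117649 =-28330.37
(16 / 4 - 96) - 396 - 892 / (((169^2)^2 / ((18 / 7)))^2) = -15911441958788196647000 / 32605413849975812209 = -488.00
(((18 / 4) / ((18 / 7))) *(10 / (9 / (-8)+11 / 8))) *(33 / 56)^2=5445 / 224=24.31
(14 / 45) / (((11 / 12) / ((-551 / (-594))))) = 15428 / 49005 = 0.31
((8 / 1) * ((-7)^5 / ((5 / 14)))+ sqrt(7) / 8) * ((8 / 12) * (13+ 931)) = -3553940992 / 15+ 236 * sqrt(7) / 3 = -236929191.33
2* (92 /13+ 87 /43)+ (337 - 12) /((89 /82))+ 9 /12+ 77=78683905 /199004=395.39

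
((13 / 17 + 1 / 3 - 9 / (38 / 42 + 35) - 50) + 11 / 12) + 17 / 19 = -23059151 / 487084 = -47.34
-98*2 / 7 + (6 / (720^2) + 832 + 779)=136771201 / 86400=1583.00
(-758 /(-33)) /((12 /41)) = 15539 /198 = 78.48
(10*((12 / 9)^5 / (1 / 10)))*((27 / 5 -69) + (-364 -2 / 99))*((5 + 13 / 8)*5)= -143598284800 / 24057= -5969085.29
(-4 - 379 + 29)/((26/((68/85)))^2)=-0.34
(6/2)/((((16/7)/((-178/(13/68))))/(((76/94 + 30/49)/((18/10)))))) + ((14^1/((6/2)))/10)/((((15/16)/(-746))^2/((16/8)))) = 8516781269788/14434875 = 590014.20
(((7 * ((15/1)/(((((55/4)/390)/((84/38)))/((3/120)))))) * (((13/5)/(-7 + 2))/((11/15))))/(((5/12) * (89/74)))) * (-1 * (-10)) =-2382543072/1023055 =-2328.85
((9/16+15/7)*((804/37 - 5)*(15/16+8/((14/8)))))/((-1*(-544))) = 115722669/252485632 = 0.46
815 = 815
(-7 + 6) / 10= -1 / 10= -0.10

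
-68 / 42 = -34 / 21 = -1.62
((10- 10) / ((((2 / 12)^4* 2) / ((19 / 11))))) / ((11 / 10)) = 0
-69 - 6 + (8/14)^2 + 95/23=-79502/1127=-70.54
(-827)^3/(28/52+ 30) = -7352920679/397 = -18521210.78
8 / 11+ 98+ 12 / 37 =40314 / 407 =99.05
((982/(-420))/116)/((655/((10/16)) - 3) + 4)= -491/25553640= -0.00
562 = 562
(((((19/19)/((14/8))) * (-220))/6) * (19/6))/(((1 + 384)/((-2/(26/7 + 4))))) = 76/1701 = 0.04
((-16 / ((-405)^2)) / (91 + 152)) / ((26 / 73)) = -584 / 518154975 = -0.00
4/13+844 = 10976/13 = 844.31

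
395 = 395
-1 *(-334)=334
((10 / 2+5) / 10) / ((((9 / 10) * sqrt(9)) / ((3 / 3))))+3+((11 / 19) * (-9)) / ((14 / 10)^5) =20706178 / 8621991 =2.40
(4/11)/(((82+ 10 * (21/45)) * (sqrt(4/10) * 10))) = 3 * sqrt(10)/14300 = 0.00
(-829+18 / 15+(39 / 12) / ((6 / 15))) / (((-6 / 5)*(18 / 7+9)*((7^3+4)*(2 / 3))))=25501 / 99936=0.26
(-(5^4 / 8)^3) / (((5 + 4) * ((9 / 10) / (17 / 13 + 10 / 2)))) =-50048828125 / 134784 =-371326.18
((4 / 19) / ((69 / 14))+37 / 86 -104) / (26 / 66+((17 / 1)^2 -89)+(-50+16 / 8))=-128394871 / 188999878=-0.68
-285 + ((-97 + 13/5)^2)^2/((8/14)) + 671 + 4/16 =347429940217/2500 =138971976.09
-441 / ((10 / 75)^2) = -99225 / 4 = -24806.25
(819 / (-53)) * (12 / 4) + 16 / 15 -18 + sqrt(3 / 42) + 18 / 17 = -841079 / 13515 + sqrt(14) / 14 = -61.97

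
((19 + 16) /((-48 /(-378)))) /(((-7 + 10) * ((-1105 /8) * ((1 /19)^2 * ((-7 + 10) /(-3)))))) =53067 /221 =240.12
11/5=2.20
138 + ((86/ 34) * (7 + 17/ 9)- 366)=-31444/ 153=-205.52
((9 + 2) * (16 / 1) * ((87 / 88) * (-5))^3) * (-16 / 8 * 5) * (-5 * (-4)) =2057821875 / 484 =4251698.09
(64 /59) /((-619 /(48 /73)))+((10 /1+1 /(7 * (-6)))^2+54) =722001639953 /4702882212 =153.52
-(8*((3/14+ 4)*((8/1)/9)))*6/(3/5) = -18880/63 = -299.68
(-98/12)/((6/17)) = -833/36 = -23.14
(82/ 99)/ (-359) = -82/ 35541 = -0.00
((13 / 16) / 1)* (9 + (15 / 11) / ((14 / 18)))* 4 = 2691 / 77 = 34.95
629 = 629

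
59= 59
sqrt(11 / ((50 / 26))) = sqrt(143) / 5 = 2.39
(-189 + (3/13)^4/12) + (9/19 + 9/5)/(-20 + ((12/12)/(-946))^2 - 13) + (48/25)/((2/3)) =-298384625432261961/1602592877159300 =-186.19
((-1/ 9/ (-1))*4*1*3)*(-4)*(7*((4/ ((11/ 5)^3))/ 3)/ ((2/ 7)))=-196000/ 11979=-16.36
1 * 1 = 1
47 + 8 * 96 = 815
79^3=493039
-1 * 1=-1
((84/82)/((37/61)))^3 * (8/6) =22422091104/3491055413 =6.42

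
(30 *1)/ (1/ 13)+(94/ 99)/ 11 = 424804/ 1089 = 390.09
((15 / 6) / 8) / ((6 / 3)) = 5 / 32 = 0.16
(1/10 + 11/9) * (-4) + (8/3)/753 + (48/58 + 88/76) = -20536868/6223545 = -3.30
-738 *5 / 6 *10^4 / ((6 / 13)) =-13325000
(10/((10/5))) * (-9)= -45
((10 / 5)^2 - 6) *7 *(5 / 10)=-7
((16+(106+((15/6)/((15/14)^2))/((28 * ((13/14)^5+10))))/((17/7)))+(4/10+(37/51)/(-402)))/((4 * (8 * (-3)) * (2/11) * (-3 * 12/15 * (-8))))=-389306669725369/2172707492032512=-0.18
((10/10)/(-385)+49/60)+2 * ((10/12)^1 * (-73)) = -186113/1540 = -120.85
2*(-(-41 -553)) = 1188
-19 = -19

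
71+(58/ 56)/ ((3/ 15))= 2133/ 28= 76.18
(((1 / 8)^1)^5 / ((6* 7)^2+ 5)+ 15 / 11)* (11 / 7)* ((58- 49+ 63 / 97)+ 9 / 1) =1572923493819 / 39359315968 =39.96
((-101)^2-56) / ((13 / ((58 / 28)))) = 294205 / 182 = 1616.51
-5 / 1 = -5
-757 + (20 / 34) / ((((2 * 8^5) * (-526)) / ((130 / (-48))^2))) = -127762371203717 / 168774598656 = -757.00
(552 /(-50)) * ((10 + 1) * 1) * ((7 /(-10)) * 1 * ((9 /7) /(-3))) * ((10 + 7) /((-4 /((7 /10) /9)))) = 30107 /2500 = 12.04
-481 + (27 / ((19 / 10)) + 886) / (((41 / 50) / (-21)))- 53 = -18375186 / 779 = -23588.17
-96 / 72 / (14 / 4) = -8 / 21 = -0.38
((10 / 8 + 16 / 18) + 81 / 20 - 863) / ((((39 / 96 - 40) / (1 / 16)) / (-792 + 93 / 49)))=-199028653 / 186249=-1068.62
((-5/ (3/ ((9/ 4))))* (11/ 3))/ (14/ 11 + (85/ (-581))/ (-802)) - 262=-3559740677/ 13048806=-272.80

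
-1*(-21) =21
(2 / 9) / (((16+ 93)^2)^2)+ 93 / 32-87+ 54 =-1223417781323 / 40653550368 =-30.09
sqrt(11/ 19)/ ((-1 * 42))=-sqrt(209)/ 798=-0.02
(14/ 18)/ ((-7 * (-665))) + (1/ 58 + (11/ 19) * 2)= 407983/ 347130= 1.18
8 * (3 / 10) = 12 / 5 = 2.40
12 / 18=2 / 3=0.67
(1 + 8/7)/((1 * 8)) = 15/56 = 0.27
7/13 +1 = 20/13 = 1.54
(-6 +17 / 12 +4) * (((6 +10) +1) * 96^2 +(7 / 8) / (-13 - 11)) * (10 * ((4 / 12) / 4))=-1052835595 / 13824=-76159.98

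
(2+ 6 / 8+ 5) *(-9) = -279 / 4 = -69.75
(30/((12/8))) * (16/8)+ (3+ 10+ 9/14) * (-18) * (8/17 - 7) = 195569/119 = 1643.44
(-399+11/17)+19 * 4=-5480/17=-322.35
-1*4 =-4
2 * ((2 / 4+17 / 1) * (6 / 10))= 21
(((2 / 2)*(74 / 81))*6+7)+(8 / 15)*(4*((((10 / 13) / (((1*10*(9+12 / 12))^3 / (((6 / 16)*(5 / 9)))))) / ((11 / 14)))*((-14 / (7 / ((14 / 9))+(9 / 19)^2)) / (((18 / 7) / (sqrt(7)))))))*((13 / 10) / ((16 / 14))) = 337 / 27 -866761*sqrt(7) / 1519600500000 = 12.48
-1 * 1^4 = -1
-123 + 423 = 300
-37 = -37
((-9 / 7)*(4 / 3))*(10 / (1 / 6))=-720 / 7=-102.86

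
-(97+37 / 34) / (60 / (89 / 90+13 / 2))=-224779 / 18360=-12.24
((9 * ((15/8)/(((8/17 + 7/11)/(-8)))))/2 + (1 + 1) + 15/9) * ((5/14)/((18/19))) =-751355/34776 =-21.61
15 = 15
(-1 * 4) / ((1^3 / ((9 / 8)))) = -9 / 2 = -4.50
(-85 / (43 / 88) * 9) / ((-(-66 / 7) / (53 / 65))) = -75684 / 559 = -135.39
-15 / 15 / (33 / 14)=-14 / 33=-0.42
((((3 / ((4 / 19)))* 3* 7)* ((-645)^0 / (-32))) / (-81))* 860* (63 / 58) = 200165 / 1856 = 107.85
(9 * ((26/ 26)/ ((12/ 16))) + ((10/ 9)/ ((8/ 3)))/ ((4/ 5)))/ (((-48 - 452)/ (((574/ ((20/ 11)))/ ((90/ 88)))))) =-20870927/ 2700000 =-7.73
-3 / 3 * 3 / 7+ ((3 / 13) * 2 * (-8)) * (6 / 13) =-2523 / 1183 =-2.13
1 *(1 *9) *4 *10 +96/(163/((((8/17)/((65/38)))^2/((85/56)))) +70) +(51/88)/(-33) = 2007257486948891/5575541929320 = 360.01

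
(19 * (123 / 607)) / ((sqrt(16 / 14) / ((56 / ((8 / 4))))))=16359 * sqrt(14) / 607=100.84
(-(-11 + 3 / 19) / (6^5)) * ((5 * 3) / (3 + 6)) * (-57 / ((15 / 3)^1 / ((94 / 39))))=-0.06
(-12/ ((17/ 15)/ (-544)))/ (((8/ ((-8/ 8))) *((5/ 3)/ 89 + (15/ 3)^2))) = -28.78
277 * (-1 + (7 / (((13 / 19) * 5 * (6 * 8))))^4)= -26248029837220283 / 94758543360000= -277.00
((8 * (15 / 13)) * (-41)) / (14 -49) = 10.81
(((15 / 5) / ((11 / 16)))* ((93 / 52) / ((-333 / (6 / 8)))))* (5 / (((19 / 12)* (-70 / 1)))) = 558 / 703703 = 0.00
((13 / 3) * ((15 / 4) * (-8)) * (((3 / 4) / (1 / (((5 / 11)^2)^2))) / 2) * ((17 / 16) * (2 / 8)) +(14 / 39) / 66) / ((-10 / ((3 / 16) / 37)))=240024223 / 865360404480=0.00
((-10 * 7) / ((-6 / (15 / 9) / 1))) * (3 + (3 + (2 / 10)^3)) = 5257 / 45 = 116.82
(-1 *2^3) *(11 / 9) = -88 / 9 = -9.78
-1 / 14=-0.07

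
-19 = -19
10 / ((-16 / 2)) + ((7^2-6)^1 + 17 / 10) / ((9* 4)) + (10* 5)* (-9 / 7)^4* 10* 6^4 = 510183357599 / 288120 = 1770732.19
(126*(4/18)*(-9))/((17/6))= -1512/17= -88.94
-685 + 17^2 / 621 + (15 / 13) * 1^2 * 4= -5488988 / 8073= -679.92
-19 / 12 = -1.58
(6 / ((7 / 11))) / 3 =22 / 7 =3.14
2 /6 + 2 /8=7 /12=0.58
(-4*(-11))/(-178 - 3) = -44/181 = -0.24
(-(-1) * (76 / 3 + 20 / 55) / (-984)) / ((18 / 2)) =-106 / 36531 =-0.00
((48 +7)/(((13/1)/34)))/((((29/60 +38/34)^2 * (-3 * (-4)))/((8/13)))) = 2.88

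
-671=-671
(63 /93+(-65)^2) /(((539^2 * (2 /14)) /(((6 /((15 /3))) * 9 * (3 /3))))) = 7073784 /6432965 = 1.10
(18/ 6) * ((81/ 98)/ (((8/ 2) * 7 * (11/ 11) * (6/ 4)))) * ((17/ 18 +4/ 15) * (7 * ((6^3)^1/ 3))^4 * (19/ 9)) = 48698786304/ 5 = 9739757260.80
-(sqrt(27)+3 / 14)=-3 * sqrt(3) - 3 / 14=-5.41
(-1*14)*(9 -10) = 14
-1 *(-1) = 1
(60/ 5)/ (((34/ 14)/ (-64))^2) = 2408448/ 289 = 8333.73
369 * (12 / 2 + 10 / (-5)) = 1476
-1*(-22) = 22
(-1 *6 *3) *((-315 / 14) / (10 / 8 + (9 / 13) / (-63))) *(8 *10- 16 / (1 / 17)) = -28304640 / 451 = -62759.73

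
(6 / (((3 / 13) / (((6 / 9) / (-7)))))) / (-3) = 52 / 63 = 0.83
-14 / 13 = -1.08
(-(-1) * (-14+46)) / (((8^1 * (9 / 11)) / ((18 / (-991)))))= -88 / 991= -0.09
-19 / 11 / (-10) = 0.17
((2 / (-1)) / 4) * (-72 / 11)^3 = 186624 / 1331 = 140.21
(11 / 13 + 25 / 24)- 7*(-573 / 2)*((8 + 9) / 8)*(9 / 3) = 7979057 / 624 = 12786.95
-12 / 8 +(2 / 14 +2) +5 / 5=23 / 14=1.64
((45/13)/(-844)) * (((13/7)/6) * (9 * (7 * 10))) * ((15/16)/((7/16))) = -1.71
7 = 7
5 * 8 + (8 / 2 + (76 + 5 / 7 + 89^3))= 4935628 / 7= 705089.71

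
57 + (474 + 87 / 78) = 13835 / 26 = 532.12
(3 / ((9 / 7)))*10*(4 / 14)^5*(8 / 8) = 320 / 7203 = 0.04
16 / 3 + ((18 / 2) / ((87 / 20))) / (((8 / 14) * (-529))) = 245141 / 46023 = 5.33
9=9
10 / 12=5 / 6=0.83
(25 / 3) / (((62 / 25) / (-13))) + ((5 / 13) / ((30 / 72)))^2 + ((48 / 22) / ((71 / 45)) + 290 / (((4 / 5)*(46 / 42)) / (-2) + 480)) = -25244922192727 / 618094191858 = -40.84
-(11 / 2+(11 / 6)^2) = -319 / 36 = -8.86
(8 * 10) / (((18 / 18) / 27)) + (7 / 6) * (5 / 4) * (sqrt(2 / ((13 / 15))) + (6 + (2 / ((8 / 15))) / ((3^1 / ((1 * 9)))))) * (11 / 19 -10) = 1169185 / 608 -6265 * sqrt(390) / 5928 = 1902.13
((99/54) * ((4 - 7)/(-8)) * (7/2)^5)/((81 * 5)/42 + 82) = 1294139/328448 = 3.94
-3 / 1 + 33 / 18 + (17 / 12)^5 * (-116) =-41248429 / 62208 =-663.07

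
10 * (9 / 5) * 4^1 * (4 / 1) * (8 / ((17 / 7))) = 16128 / 17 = 948.71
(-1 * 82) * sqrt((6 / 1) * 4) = -164 * sqrt(6) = -401.72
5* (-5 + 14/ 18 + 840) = 37610/ 9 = 4178.89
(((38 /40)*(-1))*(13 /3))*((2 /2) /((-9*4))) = 247 /2160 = 0.11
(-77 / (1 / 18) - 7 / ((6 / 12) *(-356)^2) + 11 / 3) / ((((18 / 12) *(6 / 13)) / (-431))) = 1472396216551 / 1710936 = 860579.37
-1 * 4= -4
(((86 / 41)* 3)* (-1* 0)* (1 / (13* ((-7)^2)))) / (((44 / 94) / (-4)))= 0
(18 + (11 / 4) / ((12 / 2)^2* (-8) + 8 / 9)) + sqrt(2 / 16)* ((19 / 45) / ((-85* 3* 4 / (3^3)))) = 185949 / 10336 - 19* sqrt(2) / 6800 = 17.99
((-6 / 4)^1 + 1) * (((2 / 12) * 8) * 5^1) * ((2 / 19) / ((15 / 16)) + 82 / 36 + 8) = -17767 / 513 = -34.63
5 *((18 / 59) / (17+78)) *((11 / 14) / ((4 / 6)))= 0.02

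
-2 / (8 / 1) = -1 / 4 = -0.25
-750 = -750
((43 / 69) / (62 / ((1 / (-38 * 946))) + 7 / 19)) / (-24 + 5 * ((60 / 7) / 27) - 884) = 133 / 431146244976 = 0.00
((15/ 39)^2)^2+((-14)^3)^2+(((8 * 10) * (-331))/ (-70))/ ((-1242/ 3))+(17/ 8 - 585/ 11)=27421403828861843/ 3641870232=7529484.05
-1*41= -41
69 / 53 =1.30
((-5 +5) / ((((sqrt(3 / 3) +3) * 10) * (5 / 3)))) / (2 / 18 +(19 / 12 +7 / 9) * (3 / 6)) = 0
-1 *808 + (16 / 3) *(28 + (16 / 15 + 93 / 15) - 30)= -35096 / 45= -779.91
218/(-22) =-109/11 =-9.91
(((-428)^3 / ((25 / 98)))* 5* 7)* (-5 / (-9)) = -53784287872 / 9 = -5976031985.78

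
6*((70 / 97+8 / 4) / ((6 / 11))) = 29.94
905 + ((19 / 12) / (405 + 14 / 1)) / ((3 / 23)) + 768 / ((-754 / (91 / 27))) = 43821173 / 48604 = 901.60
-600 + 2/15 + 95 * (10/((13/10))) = 25526/195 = 130.90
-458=-458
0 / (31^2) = 0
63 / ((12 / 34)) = 357 / 2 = 178.50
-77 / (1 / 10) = -770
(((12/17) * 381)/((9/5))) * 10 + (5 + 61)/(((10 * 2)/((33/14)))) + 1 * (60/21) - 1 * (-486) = 4737993/2380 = 1990.75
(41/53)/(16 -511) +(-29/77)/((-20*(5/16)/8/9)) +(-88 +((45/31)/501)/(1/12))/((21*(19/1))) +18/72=1577580998263/361277462700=4.37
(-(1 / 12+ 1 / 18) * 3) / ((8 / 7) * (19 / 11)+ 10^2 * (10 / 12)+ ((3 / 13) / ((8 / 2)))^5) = -7318927616 / 1498460142145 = -0.00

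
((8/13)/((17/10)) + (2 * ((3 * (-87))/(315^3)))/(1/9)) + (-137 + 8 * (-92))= -74417164193/85278375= -872.64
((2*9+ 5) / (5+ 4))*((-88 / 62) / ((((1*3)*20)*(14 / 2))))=-253 / 29295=-0.01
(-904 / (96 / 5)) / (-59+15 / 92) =12995 / 16239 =0.80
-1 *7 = -7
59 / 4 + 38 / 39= 2453 / 156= 15.72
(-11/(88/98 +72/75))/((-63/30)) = 9625/3414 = 2.82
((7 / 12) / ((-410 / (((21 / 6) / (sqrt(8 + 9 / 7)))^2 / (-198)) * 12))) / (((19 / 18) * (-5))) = -2401 / 16041168000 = -0.00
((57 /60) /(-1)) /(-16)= 0.06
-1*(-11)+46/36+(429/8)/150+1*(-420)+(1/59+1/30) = -86513587/212400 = -407.31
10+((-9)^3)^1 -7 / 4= -720.75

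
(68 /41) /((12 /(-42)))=-238 /41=-5.80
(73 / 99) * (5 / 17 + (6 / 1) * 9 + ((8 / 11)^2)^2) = 991579075 / 24640803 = 40.24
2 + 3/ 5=13/ 5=2.60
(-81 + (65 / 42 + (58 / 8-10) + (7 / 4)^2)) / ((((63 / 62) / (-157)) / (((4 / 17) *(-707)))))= -13071258097 / 6426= -2034120.46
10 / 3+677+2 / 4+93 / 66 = 22514 / 33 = 682.24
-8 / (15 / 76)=-608 / 15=-40.53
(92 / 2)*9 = 414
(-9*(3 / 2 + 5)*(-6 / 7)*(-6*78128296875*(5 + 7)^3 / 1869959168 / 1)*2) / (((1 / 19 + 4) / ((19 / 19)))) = -42204046560609375 / 3937140592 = -10719466.47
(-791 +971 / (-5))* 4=-19704 / 5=-3940.80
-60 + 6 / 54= -539 / 9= -59.89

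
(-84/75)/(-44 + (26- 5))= 28/575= 0.05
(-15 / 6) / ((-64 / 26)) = 65 / 64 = 1.02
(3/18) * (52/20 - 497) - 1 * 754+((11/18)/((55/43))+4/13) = -977669/1170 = -835.61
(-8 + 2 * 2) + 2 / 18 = -35 / 9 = -3.89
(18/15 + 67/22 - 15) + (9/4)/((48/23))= -34061/3520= -9.68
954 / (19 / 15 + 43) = 7155 / 332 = 21.55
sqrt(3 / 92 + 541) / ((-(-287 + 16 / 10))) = 0.08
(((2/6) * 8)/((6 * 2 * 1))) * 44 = 88/9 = 9.78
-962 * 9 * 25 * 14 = -3030300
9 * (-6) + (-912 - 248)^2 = 1345546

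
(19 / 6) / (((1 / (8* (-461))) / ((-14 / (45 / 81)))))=1471512 / 5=294302.40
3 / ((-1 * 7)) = -3 / 7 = -0.43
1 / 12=0.08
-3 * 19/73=-57/73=-0.78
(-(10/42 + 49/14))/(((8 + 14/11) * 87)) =-1727/372708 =-0.00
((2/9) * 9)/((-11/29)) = -58/11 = -5.27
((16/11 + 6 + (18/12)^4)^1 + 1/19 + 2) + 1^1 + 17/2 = 80489/3344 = 24.07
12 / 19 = 0.63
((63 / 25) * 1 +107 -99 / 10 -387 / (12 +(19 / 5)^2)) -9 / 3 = 2709541 / 33050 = 81.98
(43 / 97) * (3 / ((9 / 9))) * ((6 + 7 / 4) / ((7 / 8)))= 7998 / 679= 11.78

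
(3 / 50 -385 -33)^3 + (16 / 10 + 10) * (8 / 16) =-9125397549273 / 125000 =-73003180.39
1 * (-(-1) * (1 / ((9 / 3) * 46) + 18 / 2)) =1243 / 138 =9.01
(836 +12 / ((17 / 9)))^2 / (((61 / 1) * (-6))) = -102531200 / 52887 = -1938.68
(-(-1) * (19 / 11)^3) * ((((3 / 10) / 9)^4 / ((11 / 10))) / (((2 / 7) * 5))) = 48013 / 11859210000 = 0.00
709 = 709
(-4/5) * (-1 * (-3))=-12/5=-2.40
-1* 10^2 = -100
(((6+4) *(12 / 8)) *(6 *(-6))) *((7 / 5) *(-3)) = 2268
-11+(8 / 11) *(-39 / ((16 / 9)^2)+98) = 18057 / 352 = 51.30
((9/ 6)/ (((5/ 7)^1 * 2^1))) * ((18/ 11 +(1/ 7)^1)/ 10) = 411/ 2200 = 0.19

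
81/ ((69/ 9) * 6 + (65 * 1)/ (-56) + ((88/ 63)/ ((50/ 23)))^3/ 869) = 200006344125000/ 110718551410609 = 1.81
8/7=1.14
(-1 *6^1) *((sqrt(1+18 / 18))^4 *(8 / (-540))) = 16 / 45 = 0.36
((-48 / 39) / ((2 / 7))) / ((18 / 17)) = -476 / 117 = -4.07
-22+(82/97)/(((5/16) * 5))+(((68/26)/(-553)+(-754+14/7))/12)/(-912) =-680175565493/31798384800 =-21.39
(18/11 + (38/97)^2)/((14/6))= 555738/724493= 0.77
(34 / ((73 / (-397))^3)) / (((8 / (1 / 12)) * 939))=-1063703141 / 17533774224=-0.06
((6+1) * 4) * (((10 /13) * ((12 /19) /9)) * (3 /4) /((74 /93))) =13020 /9139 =1.42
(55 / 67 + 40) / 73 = 2735 / 4891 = 0.56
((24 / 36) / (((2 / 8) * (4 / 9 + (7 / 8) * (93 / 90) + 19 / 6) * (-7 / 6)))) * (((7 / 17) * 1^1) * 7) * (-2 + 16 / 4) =-161280 / 55267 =-2.92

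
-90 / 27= -10 / 3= -3.33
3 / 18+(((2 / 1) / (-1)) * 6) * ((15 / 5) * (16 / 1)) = -3455 / 6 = -575.83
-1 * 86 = -86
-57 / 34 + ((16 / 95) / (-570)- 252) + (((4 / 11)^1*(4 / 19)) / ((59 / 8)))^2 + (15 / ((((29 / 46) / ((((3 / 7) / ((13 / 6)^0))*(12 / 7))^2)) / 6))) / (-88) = -6872329599816206263 / 26997710367115950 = -254.55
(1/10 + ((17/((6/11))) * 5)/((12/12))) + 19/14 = 33031/210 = 157.29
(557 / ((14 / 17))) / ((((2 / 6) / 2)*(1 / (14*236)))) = 13408104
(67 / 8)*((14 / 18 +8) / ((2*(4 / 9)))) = 5293 / 64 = 82.70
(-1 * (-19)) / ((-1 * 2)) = -19 / 2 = -9.50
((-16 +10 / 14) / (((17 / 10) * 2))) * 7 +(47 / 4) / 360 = -769601 / 24480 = -31.44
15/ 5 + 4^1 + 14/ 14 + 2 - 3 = 7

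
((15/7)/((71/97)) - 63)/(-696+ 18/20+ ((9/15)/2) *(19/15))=93300/1078987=0.09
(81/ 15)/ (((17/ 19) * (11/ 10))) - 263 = -48155/ 187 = -257.51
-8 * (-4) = 32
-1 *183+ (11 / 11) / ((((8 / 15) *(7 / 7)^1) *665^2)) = -129483477 / 707560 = -183.00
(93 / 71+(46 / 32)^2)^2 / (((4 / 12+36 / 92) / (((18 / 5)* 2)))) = 2338629295869 / 20647936000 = 113.26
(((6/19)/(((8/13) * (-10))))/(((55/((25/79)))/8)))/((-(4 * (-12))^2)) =13/12680448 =0.00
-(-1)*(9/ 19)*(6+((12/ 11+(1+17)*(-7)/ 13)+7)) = 5661/ 2717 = 2.08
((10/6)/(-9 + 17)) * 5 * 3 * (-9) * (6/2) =-84.38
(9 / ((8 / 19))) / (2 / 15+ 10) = 135 / 64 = 2.11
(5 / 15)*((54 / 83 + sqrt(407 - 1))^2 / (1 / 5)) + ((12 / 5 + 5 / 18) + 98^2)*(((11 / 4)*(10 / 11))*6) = 180*sqrt(406) / 83 + 5984234789 / 41334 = 144821.24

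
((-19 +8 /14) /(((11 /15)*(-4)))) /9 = 215 /308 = 0.70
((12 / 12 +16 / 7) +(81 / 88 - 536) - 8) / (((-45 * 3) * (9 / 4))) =332513 / 187110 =1.78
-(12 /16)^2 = -9 /16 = -0.56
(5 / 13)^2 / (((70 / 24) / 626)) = 37560 / 1183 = 31.75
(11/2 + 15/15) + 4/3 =47/6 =7.83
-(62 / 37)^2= -3844 / 1369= -2.81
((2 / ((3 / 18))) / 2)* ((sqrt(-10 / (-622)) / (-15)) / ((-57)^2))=-2* sqrt(1555) / 5052195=-0.00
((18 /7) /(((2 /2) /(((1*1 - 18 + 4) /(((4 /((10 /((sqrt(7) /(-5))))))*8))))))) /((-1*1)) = -2925*sqrt(7) /392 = -19.74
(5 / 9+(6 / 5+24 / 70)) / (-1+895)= 661 / 281610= 0.00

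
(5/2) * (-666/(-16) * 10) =8325/8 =1040.62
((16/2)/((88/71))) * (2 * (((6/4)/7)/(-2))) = -213/154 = -1.38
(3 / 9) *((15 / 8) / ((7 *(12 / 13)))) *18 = 195 / 112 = 1.74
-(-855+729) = 126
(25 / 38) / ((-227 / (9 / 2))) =-225 / 17252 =-0.01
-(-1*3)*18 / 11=54 / 11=4.91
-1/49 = -0.02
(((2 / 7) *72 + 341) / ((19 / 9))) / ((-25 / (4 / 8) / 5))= -22779 / 1330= -17.13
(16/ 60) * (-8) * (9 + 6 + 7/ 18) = -4432/ 135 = -32.83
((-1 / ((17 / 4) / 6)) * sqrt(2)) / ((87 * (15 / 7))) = -56 * sqrt(2) / 7395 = -0.01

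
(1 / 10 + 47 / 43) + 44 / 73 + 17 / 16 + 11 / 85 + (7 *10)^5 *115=825122185732754503 / 4269040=193280500002.99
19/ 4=4.75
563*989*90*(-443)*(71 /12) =-262698758565 /2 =-131349379282.50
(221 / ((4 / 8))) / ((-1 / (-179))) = 79118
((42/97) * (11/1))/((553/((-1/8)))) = -33/30652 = -0.00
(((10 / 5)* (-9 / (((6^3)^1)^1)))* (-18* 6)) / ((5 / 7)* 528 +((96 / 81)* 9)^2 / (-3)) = 1701 / 64112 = 0.03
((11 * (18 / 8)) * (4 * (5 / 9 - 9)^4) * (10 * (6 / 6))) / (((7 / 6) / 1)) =7339678720 / 1701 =4314919.88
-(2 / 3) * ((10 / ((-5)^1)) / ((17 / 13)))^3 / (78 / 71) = 95992 / 44217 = 2.17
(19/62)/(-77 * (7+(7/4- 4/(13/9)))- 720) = -494/1902997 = -0.00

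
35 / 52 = 0.67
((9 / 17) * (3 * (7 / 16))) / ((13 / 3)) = 0.16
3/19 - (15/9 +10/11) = -1516/627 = -2.42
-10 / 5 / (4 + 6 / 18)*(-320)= 1920 / 13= 147.69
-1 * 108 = -108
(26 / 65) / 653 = 2 / 3265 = 0.00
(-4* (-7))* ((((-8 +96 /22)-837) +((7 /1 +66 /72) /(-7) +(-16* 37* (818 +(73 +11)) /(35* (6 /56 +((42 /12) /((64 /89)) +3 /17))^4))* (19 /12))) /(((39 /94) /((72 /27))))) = -38442551508069803780599282064 /243823377167625603354435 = -157665.57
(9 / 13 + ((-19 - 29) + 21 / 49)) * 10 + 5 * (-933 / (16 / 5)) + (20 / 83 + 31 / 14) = -33218499 / 17264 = -1924.15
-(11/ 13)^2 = -121/ 169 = -0.72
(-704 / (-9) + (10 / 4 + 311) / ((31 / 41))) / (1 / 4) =550022 / 279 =1971.41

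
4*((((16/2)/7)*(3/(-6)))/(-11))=16/77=0.21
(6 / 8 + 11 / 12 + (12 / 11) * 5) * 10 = 2350 / 33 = 71.21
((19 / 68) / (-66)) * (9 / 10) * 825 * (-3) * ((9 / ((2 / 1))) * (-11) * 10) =-1269675 / 272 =-4667.92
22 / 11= 2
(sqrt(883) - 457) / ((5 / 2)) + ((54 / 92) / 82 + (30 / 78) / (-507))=-22722388843 / 124306260 + 2*sqrt(883) / 5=-170.91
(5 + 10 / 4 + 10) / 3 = 35 / 6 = 5.83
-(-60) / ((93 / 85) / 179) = 304300 / 31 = 9816.13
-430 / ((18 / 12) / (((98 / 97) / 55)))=-16856 / 3201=-5.27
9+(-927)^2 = 859338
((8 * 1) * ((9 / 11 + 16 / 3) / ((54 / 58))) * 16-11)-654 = 161021 / 891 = 180.72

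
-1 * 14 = -14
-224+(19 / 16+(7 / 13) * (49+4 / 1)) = -40409 / 208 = -194.27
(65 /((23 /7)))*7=3185 /23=138.48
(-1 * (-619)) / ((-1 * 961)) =-619 / 961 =-0.64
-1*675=-675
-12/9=-4/3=-1.33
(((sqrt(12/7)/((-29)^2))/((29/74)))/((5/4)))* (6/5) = 0.00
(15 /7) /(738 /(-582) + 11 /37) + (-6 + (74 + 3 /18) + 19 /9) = 14940895 /219492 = 68.07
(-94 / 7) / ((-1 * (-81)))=-94 / 567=-0.17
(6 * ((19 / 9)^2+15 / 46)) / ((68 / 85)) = 89105 / 2484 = 35.87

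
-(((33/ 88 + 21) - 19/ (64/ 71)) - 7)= 429/ 64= 6.70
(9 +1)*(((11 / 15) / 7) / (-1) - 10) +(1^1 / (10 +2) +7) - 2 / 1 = -2687 / 28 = -95.96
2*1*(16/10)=16/5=3.20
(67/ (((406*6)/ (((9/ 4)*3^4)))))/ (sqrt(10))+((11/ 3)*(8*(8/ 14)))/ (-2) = -176/ 21+16281*sqrt(10)/ 32480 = -6.80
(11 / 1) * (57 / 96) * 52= 2717 / 8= 339.62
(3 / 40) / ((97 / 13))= 39 / 3880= 0.01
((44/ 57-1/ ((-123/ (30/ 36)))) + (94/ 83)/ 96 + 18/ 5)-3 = 64732099/ 46553040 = 1.39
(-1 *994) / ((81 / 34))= -33796 / 81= -417.23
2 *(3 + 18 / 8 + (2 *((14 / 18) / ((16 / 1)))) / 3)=1141 / 108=10.56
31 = 31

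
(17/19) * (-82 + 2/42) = -29257/399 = -73.33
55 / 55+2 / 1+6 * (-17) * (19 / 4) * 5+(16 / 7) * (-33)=-2494.93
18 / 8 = 9 / 4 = 2.25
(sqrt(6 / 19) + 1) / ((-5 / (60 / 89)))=-12 / 89 -12* sqrt(114) / 1691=-0.21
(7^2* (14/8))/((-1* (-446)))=343/1784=0.19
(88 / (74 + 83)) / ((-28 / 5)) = -110 / 1099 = -0.10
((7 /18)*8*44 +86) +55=2501 /9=277.89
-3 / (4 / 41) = -123 / 4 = -30.75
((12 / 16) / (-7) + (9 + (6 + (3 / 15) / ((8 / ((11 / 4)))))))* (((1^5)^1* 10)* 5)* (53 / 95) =888121 / 2128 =417.35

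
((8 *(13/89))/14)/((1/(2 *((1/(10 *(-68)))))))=-13/52955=-0.00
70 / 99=0.71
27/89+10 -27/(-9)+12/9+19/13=55877/3471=16.10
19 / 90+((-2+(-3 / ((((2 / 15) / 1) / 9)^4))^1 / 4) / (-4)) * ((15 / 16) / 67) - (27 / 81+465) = 666861103049 / 12349440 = 53999.30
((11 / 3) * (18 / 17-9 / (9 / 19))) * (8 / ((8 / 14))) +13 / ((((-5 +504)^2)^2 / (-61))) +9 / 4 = -11620382757007193 / 12648305592204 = -918.73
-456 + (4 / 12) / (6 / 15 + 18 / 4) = -67022 / 147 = -455.93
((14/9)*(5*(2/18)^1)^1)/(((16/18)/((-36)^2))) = 1260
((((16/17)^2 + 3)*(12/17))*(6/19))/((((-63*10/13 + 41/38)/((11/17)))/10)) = -231248160/1954976047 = -0.12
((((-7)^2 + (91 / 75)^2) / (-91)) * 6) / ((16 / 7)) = -141953 / 97500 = -1.46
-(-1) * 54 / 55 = 54 / 55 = 0.98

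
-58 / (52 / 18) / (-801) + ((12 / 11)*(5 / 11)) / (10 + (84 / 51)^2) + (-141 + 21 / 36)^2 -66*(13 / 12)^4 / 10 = 175162069933889261 / 8887950339840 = 19707.81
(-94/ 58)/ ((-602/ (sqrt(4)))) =0.01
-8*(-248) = 1984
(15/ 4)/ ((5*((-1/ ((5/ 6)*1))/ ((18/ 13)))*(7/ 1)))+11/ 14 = 241/ 364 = 0.66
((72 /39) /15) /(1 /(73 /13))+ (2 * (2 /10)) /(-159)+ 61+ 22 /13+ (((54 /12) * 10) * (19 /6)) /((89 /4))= 834465677 /11957595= 69.79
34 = 34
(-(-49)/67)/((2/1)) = 49/134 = 0.37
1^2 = 1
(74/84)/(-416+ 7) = -37/17178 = -0.00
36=36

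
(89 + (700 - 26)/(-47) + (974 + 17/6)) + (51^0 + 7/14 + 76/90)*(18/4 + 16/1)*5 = 2185723/1692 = 1291.80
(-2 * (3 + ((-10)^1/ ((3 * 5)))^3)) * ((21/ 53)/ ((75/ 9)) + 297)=-1606.26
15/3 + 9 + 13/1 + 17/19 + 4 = 606/19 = 31.89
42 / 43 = 0.98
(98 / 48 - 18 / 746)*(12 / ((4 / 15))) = 270915 / 2984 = 90.79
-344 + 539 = 195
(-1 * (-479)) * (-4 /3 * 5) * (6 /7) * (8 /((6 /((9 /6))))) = -38320 /7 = -5474.29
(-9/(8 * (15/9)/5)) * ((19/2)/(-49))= 513/784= 0.65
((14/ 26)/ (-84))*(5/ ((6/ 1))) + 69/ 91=0.75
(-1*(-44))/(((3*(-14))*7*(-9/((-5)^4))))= 13750/1323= 10.39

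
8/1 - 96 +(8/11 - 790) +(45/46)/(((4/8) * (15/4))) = -221818/253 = -876.75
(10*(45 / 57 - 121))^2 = 521665600 / 361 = 1445057.06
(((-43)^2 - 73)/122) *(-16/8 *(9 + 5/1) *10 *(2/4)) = -124320/61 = -2038.03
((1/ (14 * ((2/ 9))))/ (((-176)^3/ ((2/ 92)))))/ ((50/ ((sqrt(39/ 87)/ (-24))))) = 3 * sqrt(377)/ 81453894860800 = 0.00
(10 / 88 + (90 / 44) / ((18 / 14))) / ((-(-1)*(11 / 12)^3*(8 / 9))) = 36450 / 14641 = 2.49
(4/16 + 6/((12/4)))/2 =9/8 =1.12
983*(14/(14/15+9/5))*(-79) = -397755.37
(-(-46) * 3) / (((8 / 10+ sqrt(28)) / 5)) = 113.27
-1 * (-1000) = 1000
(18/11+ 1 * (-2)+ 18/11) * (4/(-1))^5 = -14336/11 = -1303.27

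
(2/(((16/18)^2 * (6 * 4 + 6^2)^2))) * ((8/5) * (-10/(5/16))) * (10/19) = -9/475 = -0.02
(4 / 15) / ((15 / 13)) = 52 / 225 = 0.23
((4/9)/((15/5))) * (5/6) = 10/81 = 0.12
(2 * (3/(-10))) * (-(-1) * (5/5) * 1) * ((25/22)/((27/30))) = -25/33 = -0.76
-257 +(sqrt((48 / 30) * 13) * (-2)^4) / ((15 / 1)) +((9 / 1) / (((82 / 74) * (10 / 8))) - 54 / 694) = -17825026 / 71135 +32 * sqrt(130) / 75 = -245.72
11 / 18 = 0.61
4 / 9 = 0.44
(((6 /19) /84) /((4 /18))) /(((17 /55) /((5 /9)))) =275 /9044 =0.03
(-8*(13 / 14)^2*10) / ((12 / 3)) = -845 / 49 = -17.24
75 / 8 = 9.38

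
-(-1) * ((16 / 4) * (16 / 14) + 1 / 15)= 487 / 105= 4.64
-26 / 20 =-13 / 10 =-1.30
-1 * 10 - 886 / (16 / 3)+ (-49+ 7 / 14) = -1797 / 8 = -224.62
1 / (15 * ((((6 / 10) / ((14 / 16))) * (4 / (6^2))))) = 7 / 8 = 0.88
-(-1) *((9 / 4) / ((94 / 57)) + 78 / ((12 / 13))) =32285 / 376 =85.86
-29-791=-820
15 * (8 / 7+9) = 1065 / 7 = 152.14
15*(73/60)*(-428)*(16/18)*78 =-1624688/3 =-541562.67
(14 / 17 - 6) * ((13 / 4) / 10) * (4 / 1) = -6.73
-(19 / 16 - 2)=13 / 16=0.81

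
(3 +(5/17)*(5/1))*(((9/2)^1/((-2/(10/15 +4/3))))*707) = -241794/17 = -14223.18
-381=-381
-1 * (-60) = 60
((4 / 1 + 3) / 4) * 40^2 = 2800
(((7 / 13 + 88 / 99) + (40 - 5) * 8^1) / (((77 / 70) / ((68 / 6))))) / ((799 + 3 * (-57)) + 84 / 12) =2239036 / 490347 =4.57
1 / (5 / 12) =12 / 5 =2.40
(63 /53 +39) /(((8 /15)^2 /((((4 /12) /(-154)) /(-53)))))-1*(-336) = 4651244547 /13842752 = 336.01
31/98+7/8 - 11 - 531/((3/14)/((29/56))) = -506879/392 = -1293.06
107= 107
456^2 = 207936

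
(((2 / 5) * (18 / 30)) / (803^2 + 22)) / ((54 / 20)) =4 / 29017395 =0.00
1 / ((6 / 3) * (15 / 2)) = 1 / 15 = 0.07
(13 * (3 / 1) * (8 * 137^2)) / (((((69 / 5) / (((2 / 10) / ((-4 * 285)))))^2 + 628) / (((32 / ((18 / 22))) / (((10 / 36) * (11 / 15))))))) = 21621888 / 118988389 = 0.18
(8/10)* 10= 8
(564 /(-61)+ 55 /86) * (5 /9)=-225745 /47214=-4.78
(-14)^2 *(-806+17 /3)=-470596 /3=-156865.33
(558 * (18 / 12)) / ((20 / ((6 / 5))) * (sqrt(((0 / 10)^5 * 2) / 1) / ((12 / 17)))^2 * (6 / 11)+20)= 837 / 20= 41.85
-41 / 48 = -0.85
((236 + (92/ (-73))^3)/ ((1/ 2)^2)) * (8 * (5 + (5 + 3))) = 37868198784/ 389017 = 97343.30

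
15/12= 1.25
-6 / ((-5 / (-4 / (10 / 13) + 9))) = 114 / 25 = 4.56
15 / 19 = 0.79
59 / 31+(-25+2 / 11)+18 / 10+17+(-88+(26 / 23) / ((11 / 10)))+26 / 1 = -2552398 / 39215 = -65.09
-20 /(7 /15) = -42.86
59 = 59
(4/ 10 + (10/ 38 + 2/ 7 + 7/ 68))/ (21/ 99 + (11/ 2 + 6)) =0.09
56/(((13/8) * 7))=64/13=4.92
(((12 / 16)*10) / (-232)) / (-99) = 5 / 15312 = 0.00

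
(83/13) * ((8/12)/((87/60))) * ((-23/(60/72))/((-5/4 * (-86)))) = -61088/81055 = -0.75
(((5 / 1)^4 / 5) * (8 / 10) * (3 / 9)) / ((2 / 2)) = 100 / 3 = 33.33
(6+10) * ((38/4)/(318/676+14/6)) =154128/2843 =54.21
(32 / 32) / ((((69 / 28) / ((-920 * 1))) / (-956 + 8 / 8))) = 1069600 / 3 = 356533.33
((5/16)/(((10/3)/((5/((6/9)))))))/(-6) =-15/128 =-0.12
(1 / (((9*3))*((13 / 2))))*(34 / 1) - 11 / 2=-3725 / 702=-5.31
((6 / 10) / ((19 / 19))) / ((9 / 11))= 11 / 15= 0.73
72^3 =373248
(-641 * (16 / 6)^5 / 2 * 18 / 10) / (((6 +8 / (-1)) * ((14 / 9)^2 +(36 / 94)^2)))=4349856768 / 287005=15156.03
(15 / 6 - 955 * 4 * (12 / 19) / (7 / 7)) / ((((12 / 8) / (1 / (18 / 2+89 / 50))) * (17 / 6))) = -9158500 / 174097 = -52.61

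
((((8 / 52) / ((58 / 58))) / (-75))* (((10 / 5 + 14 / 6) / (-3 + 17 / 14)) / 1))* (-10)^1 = -56 / 1125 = -0.05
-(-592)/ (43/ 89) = 52688/ 43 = 1225.30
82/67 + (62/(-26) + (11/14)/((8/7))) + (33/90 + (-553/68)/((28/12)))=-12764329/3553680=-3.59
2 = 2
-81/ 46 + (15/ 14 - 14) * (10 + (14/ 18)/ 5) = -964003/ 7245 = -133.06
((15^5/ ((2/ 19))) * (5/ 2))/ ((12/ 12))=18035156.25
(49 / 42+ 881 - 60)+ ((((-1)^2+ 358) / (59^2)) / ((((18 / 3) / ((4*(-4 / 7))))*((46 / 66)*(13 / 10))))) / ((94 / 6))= 1689198795223 / 2054576706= 822.16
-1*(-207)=207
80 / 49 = 1.63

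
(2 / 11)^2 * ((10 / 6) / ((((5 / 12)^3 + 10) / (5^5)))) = 7200000 / 421201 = 17.09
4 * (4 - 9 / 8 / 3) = 14.50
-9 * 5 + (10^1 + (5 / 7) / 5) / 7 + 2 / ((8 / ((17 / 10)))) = -84527 / 1960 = -43.13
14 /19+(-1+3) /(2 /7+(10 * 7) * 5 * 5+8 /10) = 429681 /582236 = 0.74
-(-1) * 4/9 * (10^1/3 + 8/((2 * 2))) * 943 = 60352/27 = 2235.26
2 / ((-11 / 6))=-12 / 11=-1.09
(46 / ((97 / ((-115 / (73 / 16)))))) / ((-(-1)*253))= -3680 / 77891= -0.05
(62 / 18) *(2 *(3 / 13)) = 62 / 39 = 1.59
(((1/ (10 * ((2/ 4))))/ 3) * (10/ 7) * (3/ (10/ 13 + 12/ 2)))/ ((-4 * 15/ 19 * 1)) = -247/ 18480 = -0.01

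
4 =4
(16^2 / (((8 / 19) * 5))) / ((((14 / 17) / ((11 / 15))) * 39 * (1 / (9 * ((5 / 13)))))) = 56848 / 5915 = 9.61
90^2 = 8100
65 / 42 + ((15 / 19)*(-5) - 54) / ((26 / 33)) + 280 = 1078891 / 5187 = 208.00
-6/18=-0.33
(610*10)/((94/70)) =213500/47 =4542.55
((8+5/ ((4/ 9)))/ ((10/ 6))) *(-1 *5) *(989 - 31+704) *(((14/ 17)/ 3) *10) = -4479090/ 17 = -263475.88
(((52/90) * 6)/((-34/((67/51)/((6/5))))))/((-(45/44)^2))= 1686256/15801075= 0.11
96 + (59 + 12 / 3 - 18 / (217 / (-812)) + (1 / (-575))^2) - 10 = 2217501906 / 10249375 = 216.35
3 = 3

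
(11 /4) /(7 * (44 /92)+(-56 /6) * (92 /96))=-2277 /4634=-0.49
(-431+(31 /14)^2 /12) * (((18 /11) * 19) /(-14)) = 57726807 /60368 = 956.25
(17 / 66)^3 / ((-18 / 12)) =-0.01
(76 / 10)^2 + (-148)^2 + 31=549819 / 25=21992.76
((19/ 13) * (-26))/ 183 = -0.21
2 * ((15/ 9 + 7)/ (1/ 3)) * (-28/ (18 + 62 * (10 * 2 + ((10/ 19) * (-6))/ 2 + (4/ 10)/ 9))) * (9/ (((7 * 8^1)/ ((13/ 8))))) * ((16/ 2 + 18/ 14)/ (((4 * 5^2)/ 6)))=-10143549/ 55677776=-0.18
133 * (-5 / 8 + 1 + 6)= 6783 / 8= 847.88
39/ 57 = 13/ 19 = 0.68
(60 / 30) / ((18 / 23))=23 / 9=2.56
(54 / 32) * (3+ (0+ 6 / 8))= 405 / 64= 6.33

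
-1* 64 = -64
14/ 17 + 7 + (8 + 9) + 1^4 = 439/ 17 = 25.82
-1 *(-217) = 217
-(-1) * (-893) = -893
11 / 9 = 1.22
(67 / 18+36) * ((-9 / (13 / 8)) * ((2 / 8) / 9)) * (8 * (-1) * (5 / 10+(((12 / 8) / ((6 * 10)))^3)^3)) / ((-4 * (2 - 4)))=480597333333337 / 157286400000000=3.06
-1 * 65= -65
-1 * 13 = -13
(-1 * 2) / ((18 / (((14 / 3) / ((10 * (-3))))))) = 7 / 405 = 0.02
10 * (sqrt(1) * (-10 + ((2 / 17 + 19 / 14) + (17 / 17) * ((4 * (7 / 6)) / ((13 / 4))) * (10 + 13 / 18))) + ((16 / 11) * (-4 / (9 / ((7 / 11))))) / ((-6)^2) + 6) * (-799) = -91638587225 / 891891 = -102746.40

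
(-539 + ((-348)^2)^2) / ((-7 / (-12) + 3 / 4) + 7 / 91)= 10399653687.33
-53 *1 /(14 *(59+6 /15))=-0.06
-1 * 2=-2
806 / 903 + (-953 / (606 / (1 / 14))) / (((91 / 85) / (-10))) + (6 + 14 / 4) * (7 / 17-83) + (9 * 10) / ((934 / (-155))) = -35034869610751 / 43926344098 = -797.58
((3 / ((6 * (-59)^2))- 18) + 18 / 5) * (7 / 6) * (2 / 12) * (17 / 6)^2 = -1014046957 / 45113760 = -22.48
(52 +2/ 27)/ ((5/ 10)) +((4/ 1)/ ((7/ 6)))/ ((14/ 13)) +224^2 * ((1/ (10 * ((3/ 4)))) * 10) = 88652464/ 1323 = 67008.67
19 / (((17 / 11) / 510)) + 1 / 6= 37621 / 6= 6270.17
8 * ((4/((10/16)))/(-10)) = -128/25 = -5.12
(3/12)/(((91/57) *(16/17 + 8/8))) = 323/4004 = 0.08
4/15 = 0.27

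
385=385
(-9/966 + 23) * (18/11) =6057/161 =37.62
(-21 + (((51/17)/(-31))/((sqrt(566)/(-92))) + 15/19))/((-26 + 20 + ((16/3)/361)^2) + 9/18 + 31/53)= 2512698624/611048033 - 17157020292 * sqrt(566)/5360724393509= 4.04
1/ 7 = 0.14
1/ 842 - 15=-12629/ 842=-15.00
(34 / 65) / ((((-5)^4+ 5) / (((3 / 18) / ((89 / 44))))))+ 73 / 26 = 30699073 / 10933650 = 2.81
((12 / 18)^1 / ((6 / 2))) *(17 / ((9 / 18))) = 68 / 9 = 7.56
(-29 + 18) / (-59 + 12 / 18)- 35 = -6092 / 175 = -34.81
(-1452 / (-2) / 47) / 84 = 121 / 658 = 0.18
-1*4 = -4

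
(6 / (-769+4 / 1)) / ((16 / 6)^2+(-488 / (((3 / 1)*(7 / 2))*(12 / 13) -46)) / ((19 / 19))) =-354 / 927605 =-0.00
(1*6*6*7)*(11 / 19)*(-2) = -5544 / 19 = -291.79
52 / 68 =13 / 17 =0.76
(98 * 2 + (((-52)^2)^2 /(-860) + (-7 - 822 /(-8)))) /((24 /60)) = -7060711 /344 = -20525.32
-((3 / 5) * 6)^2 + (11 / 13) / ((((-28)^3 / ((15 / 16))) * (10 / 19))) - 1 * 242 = -58207587643 / 228300800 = -254.96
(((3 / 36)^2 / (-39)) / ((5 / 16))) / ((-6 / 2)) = 1 / 5265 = 0.00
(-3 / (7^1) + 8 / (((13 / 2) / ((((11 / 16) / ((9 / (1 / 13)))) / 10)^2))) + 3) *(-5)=-5125162447 / 398623680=-12.86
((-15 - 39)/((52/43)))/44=-1161/1144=-1.01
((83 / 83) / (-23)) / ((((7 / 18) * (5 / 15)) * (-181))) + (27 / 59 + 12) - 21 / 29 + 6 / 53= 31310898336 / 2642593303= 11.85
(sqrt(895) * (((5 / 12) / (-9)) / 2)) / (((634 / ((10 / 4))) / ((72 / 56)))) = -25 * sqrt(895) / 213024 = -0.00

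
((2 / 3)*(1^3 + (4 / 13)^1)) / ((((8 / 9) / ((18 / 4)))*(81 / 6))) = 17 / 52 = 0.33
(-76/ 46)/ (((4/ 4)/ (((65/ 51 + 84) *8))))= -1322096/ 1173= -1127.11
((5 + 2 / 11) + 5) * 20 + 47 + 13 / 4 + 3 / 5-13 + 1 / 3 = 159601 / 660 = 241.82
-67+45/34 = -2233/34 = -65.68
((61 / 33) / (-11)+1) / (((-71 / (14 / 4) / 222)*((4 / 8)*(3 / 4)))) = -625744 / 25773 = -24.28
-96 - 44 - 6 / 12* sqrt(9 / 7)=-140 - 3* sqrt(7) / 14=-140.57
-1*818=-818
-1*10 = -10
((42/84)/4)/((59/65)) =65/472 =0.14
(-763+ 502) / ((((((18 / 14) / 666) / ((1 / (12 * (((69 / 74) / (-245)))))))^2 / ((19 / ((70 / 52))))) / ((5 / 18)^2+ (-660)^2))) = -159219043303392229509625 / 771282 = -206434278646969888.46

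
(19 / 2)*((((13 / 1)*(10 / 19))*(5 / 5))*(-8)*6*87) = -271440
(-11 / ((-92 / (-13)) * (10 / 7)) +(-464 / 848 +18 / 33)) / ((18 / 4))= -584503 / 2413620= -0.24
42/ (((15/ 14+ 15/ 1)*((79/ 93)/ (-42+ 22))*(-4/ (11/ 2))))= 33418/ 395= 84.60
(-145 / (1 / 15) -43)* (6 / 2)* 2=-13308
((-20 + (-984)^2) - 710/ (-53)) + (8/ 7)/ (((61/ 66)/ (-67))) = 21910577158/ 22631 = 968166.55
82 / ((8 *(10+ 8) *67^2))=41 / 323208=0.00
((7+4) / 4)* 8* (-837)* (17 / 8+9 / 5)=-1445499 / 20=-72274.95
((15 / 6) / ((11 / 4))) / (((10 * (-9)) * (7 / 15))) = -5 / 231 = -0.02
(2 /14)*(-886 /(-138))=443 /483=0.92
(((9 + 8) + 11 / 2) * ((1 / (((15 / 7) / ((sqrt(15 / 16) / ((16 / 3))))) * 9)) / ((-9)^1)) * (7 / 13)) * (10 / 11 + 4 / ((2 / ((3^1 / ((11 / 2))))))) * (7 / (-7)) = 49 * sqrt(15) / 7488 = 0.03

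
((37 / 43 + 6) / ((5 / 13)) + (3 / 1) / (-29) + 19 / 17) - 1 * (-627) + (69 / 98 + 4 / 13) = 17470174207 / 27007526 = 646.86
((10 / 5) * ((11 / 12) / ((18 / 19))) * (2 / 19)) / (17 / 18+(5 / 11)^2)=1331 / 7521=0.18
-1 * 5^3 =-125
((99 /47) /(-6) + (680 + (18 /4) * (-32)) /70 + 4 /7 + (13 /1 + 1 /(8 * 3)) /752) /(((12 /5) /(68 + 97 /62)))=228.83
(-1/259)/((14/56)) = -4/259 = -0.02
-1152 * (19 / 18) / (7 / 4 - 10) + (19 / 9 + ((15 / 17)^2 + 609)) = 21723863 / 28611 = 759.28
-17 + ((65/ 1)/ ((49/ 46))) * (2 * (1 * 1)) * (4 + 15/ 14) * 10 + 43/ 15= 31770784/ 5145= 6175.08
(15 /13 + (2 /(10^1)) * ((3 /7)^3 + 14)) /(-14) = -44251 /156065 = -0.28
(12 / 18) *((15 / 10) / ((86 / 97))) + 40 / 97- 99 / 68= 23937 / 283628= 0.08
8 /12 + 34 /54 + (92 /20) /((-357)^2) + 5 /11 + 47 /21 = 83884454 /21029085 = 3.99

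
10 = 10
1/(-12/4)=-0.33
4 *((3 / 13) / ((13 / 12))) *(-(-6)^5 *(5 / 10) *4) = 2239488 / 169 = 13251.41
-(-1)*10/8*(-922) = -2305/2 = -1152.50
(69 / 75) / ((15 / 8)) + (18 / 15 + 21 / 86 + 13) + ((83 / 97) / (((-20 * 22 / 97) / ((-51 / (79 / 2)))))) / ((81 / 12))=1258692593 / 84075750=14.97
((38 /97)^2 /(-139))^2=2085136 /1710474238201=0.00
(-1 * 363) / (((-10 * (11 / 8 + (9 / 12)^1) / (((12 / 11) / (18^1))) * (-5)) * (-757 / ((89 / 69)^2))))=697048 / 1531732725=0.00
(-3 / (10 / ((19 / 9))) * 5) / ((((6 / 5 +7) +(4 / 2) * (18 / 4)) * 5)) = -19 / 516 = -0.04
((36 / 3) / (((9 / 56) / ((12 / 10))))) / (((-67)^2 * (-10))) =-224 / 112225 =-0.00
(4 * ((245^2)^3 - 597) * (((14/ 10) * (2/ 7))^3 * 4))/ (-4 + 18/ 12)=-55365148803847168/ 625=-88584238086155.47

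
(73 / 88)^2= 5329 / 7744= 0.69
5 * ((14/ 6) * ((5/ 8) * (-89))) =-15575/ 24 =-648.96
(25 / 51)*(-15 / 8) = -125 / 136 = -0.92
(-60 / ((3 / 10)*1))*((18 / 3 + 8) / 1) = -2800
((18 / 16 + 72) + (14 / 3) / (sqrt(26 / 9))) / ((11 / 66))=42* sqrt(26) / 13 + 1755 / 4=455.22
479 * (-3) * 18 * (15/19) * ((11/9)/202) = -123.56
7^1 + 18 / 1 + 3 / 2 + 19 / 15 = 833 / 30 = 27.77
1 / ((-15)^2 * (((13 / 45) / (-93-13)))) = -106 / 65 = -1.63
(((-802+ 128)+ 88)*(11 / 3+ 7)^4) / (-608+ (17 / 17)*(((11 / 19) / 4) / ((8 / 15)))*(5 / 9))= 373595045888 / 29935359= 12480.06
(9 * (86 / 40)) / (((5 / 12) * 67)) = 0.69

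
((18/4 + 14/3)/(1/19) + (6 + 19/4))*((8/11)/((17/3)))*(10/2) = 22190/187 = 118.66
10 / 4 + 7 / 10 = 3.20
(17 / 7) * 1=17 / 7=2.43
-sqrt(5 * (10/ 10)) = -sqrt(5) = -2.24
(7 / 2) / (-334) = -0.01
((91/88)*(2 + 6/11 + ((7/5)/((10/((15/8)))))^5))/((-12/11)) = -8353374585101/3460300800000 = -2.41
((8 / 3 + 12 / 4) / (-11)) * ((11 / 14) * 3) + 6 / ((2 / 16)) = 655 / 14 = 46.79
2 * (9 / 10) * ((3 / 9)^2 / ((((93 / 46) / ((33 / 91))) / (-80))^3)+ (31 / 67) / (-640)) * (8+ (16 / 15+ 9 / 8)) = -3478593663900374985437 / 577584174830208000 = -6022.66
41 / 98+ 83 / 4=4149 / 196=21.17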